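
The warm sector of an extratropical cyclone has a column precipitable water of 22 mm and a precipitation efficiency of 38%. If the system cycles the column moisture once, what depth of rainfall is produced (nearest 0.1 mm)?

rainfall ≈ 8.4 mm

Rainfall = ε × PW = 0.38 × 22 = 8.4 mm.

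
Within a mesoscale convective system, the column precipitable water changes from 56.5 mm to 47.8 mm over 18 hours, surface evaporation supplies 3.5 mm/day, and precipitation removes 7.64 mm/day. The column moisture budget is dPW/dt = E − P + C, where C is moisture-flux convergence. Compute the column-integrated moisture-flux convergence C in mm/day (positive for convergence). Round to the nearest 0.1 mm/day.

dPW/dt = (47.8 − 56.5) mm / (18/24 day) = -11.600 mm/day.
C = dPW/dt − E + P = (-11.600) − 3.5 + 7.64 = -7.5 mm/day.

C ≈ -7.5 mm/day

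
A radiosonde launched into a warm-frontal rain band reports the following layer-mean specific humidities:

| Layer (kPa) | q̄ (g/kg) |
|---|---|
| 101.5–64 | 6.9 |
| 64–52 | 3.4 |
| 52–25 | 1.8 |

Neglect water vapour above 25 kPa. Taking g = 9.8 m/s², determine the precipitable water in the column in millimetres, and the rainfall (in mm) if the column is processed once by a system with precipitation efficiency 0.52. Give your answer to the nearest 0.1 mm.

PW ≈ 35.5 mm; rainfall ≈ 18.5 mm

Precipitable water is the column-integrated vapour mass per unit area: PW = (1/g) Σ q̄ Δp, with q in kg/kg and Δp in Pa (1 kg/m² of water = 1 mm).
Layer 101.5–64 kPa: Δp = 375 hPa = 37500 Pa, q̄ = 0.0069 kg/kg → 0.0069 × 37500 / 9.8 = 26.40 mm
Layer 64–52 kPa: Δp = 120 hPa = 12000 Pa, q̄ = 0.0034 kg/kg → 0.0034 × 12000 / 9.8 = 4.16 mm
Layer 52–25 kPa: Δp = 270 hPa = 27000 Pa, q̄ = 0.0018 kg/kg → 0.0018 × 27000 / 9.8 = 4.96 mm
PW = 26.40 + 4.16 + 4.96 = 35.52 ≈ 35.5 mm.
Rainfall = ε × PW = 0.52 × 35.5 = 18.5 mm.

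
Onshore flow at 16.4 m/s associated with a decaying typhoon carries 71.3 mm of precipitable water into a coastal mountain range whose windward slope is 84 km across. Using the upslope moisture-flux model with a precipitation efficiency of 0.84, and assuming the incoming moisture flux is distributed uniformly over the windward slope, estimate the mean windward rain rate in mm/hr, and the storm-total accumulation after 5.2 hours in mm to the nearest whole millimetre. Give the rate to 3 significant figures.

Incoming column moisture flux per unit ridge length: F = V × PW = 16.4 × 71.3 = 1169.32 mm·m/s.
Spread over the 84 km slope with efficiency ε = 0.84: R = ε·F/W = 0.84 × 1169.32 / 84000 m = 1.169e-02 mm/s.
R = 1.169e-02 × 3600 = 42.1 mm/hr.
Over 5.2 h: total = 42.1 × 5.2 = 218.92 ≈ 219 mm.

R ≈ 42.1 mm/hr; total ≈ 219 mm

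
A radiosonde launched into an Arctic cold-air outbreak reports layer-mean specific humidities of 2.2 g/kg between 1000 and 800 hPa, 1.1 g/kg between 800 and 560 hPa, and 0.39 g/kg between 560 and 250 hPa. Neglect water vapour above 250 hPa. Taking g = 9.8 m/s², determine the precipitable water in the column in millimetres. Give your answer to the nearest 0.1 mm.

PW ≈ 8.4 mm

Precipitable water is the column-integrated vapour mass per unit area: PW = (1/g) Σ q̄ Δp, with q in kg/kg and Δp in Pa (1 kg/m² of water = 1 mm).
Layer 1000–800 hPa: Δp = 200 hPa = 20000 Pa, q̄ = 0.0022 kg/kg → 0.0022 × 20000 / 9.8 = 4.49 mm
Layer 800–560 hPa: Δp = 240 hPa = 24000 Pa, q̄ = 0.0011 kg/kg → 0.0011 × 24000 / 9.8 = 2.69 mm
Layer 560–250 hPa: Δp = 310 hPa = 31000 Pa, q̄ = 0.00039 kg/kg → 0.00039 × 31000 / 9.8 = 1.23 mm
PW = 4.49 + 2.69 + 1.23 = 8.41 ≈ 8.4 mm.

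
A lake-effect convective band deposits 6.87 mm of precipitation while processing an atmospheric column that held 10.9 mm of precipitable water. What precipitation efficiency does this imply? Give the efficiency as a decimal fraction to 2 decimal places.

ε ≈ 0.63

ε = precipitation / PW = 6.87 / 10.9 = 0.63.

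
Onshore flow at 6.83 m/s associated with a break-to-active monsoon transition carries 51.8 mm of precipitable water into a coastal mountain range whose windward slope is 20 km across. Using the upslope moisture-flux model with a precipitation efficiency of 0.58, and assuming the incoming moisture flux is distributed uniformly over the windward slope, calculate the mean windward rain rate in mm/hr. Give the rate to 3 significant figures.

R ≈ 36.9 mm/hr

Incoming column moisture flux per unit ridge length: F = V × PW = 6.83 × 51.8 = 353.794 mm·m/s.
Spread over the 20 km slope with efficiency ε = 0.58: R = ε·F/W = 0.58 × 353.794 / 20000 m = 1.026e-02 mm/s.
R = 1.026e-02 × 3600 = 36.9 mm/hr.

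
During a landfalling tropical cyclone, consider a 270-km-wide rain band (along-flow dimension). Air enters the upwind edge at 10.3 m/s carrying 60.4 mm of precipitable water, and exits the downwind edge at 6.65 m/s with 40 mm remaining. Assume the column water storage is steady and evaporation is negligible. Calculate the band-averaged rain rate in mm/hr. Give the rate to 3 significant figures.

R ≈ 4.75 mm/hr

Column moisture flux per unit crosswind length is F = V × PW.
Inflow: F_in = 10.3 × 60.4 = 622.12 mm·m/s
Outflow: F_out = 6.65 × 40 = 266 mm·m/s
Steady-state rate R = (F_in − F_out)/L = (622.12 − 266) / 270000 m = 1.319e-03 mm/s.
R = 1.319e-03 × 3600 = 4.75 mm/hr.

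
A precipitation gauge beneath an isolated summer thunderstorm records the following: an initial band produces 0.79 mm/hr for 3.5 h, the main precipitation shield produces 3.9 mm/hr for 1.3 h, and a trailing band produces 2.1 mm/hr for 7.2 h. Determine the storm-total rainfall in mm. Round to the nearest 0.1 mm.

Total = Σ Rᵢ Δtᵢ = 0.79 × 3.5 + 3.9 × 1.3 + 2.1 × 7.2
      = 2.765 + 5.07 + 15.12 = 23.0 mm.

total ≈ 23.0 mm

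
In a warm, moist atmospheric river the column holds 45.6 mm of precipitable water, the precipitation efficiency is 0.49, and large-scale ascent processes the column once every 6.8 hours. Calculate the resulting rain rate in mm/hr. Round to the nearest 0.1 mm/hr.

Each overturning extracts ε × PW = 0.49 × 45.6 = 22.344 mm.
Rate = ε·PW / τ = 22.344 / 6.8 h = 3.3 mm/hr.

R ≈ 3.3 mm/hr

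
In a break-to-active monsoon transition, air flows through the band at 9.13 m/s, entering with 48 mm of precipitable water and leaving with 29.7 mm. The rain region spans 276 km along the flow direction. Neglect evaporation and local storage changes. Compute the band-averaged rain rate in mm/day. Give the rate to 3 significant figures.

R ≈ 52.3 mm/day

Column moisture flux per unit crosswind length is F = V × PW.
Inflow: F_in = 9.13 × 48 = 438.24 mm·m/s
Outflow: F_out = 9.13 × 29.7 = 271.161 mm·m/s
Steady-state rate R = (F_in − F_out)/L = (438.24 − 271.161) / 276000 m = 6.054e-04 mm/s.
R = 6.054e-04 × 3600 × 24 = 52.3 mm/day.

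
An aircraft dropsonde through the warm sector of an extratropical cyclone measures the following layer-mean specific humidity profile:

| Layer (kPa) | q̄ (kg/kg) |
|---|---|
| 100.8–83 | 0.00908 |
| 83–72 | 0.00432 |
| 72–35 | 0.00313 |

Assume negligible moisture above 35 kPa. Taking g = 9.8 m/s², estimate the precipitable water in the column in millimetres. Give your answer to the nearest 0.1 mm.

Precipitable water is the column-integrated vapour mass per unit area: PW = (1/g) Σ q̄ Δp, with q in kg/kg and Δp in Pa (1 kg/m² of water = 1 mm).
Layer 100.8–83 kPa: Δp = 178 hPa = 17800 Pa, q̄ = 0.00908 kg/kg → 0.00908 × 17800 / 9.8 = 16.49 mm
Layer 83–72 kPa: Δp = 110 hPa = 11000 Pa, q̄ = 0.00432 kg/kg → 0.00432 × 11000 / 9.8 = 4.85 mm
Layer 72–35 kPa: Δp = 370 hPa = 37000 Pa, q̄ = 0.00313 kg/kg → 0.00313 × 37000 / 9.8 = 11.82 mm
PW = 16.49 + 4.85 + 11.82 = 33.16 ≈ 33.2 mm.

PW ≈ 33.2 mm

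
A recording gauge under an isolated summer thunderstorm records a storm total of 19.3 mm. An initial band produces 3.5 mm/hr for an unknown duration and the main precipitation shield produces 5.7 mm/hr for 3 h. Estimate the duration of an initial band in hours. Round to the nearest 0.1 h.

Known phases: 5.7 × 3 = 17.1 mm.
Remaining depth = 19.3 − 17.1 = 2.2 mm.
Duration = 2.2 / 3.5 = 0.6 h.

duration ≈ 0.6 h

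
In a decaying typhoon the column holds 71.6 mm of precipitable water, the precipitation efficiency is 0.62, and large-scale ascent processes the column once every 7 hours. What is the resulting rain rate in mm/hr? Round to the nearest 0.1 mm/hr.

R ≈ 6.3 mm/hr

Each overturning extracts ε × PW = 0.62 × 71.6 = 44.392 mm.
Rate = ε·PW / τ = 44.392 / 7 h = 6.3 mm/hr.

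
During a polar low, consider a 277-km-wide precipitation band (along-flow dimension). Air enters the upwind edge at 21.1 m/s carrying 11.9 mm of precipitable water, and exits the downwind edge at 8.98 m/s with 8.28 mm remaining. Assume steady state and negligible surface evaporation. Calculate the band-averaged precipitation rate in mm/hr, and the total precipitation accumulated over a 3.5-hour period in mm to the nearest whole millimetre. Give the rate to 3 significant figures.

Column moisture flux per unit crosswind length is F = V × PW.
Inflow: F_in = 21.1 × 11.9 = 251.09 mm·m/s
Outflow: F_out = 8.98 × 8.28 = 74.3544 mm·m/s
Steady-state rate R = (F_in − F_out)/L = (251.09 − 74.3544) / 277000 m = 6.380e-04 mm/s.
R = 6.380e-04 × 3600 = 2.30 mm/hr.
Over 3.5 h: total = 2.30 × 3.5 = 8.05 ≈ 8 mm.

R ≈ 2.30 mm/hr; total ≈ 8 mm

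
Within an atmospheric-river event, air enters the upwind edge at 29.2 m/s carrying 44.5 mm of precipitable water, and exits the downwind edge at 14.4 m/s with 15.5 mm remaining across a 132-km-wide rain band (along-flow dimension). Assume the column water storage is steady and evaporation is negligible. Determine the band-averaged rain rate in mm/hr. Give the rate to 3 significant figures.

Column moisture flux per unit crosswind length is F = V × PW.
Inflow: F_in = 29.2 × 44.5 = 1299.4 mm·m/s
Outflow: F_out = 14.4 × 15.5 = 223.2 mm·m/s
Steady-state rate R = (F_in − F_out)/L = (1299.4 − 223.2) / 132000 m = 8.153e-03 mm/s.
R = 8.153e-03 × 3600 = 29.4 mm/hr.

R ≈ 29.4 mm/hr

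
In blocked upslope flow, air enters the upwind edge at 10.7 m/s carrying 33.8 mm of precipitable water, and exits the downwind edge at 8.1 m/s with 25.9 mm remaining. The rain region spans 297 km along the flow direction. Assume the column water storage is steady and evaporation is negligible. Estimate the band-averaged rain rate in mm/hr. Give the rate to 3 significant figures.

R ≈ 1.84 mm/hr

Column moisture flux per unit crosswind length is F = V × PW.
Inflow: F_in = 10.7 × 33.8 = 361.66 mm·m/s
Outflow: F_out = 8.1 × 25.9 = 209.79 mm·m/s
Steady-state rate R = (F_in − F_out)/L = (361.66 − 209.79) / 297000 m = 5.113e-04 mm/s.
R = 5.113e-04 × 3600 = 1.84 mm/hr.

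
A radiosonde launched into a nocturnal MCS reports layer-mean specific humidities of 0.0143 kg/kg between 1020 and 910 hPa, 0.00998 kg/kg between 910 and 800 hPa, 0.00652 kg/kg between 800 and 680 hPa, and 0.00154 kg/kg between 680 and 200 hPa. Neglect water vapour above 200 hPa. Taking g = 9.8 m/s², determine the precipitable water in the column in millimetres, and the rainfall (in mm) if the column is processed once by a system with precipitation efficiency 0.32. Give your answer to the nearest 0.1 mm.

PW ≈ 42.8 mm; rainfall ≈ 13.7 mm

Precipitable water is the column-integrated vapour mass per unit area: PW = (1/g) Σ q̄ Δp, with q in kg/kg and Δp in Pa (1 kg/m² of water = 1 mm).
Layer 1020–910 hPa: Δp = 110 hPa = 11000 Pa, q̄ = 0.0143 kg/kg → 0.0143 × 11000 / 9.8 = 16.05 mm
Layer 910–800 hPa: Δp = 110 hPa = 11000 Pa, q̄ = 0.00998 kg/kg → 0.00998 × 11000 / 9.8 = 11.20 mm
Layer 800–680 hPa: Δp = 120 hPa = 12000 Pa, q̄ = 0.00652 kg/kg → 0.00652 × 12000 / 9.8 = 7.98 mm
Layer 680–200 hPa: Δp = 480 hPa = 48000 Pa, q̄ = 0.00154 kg/kg → 0.00154 × 48000 / 9.8 = 7.54 mm
PW = 16.05 + 11.20 + 7.98 + 7.54 = 42.77 ≈ 42.8 mm.
Rainfall = ε × PW = 0.32 × 42.8 = 13.7 mm.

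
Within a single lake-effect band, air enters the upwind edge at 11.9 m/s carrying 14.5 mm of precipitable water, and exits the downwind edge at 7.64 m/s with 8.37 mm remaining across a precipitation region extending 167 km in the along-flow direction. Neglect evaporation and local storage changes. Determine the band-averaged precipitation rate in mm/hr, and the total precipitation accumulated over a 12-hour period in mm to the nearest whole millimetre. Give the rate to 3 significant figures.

Column moisture flux per unit crosswind length is F = V × PW.
Inflow: F_in = 11.9 × 14.5 = 172.55 mm·m/s
Outflow: F_out = 7.64 × 8.37 = 63.9468 mm·m/s
Steady-state rate R = (F_in − F_out)/L = (172.55 − 63.9468) / 167000 m = 6.503e-04 mm/s.
R = 6.503e-04 × 3600 = 2.34 mm/hr.
Over 12 h: total = 2.34 × 12 = 28.08 ≈ 28 mm.

R ≈ 2.34 mm/hr; total ≈ 28 mm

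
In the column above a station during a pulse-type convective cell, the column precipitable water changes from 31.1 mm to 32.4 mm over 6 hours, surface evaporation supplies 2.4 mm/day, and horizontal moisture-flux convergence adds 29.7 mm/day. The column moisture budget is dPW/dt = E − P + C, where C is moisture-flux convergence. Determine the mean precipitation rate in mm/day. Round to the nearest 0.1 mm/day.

dPW/dt = (32.4 − 31.1) mm / (6/24 day) = +5.200 mm/day.
P = E + C − dPW/dt = 2.4 + (29.7) − (+5.200) = 26.9 mm/day.

P ≈ 26.9 mm/day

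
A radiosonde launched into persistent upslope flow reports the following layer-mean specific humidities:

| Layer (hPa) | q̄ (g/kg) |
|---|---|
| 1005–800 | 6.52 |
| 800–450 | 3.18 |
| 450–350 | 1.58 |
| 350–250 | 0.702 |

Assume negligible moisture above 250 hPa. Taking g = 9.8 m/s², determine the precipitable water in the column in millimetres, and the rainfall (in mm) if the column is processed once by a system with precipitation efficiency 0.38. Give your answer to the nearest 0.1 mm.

PW ≈ 27.3 mm; rainfall ≈ 10.4 mm

Precipitable water is the column-integrated vapour mass per unit area: PW = (1/g) Σ q̄ Δp, with q in kg/kg and Δp in Pa (1 kg/m² of water = 1 mm).
Layer 1005–800 hPa: Δp = 205 hPa = 20500 Pa, q̄ = 0.00652 kg/kg → 0.00652 × 20500 / 9.8 = 13.64 mm
Layer 800–450 hPa: Δp = 350 hPa = 35000 Pa, q̄ = 0.00318 kg/kg → 0.00318 × 35000 / 9.8 = 11.36 mm
Layer 450–350 hPa: Δp = 100 hPa = 10000 Pa, q̄ = 0.00158 kg/kg → 0.00158 × 10000 / 9.8 = 1.61 mm
Layer 350–250 hPa: Δp = 100 hPa = 10000 Pa, q̄ = 0.000702 kg/kg → 0.000702 × 10000 / 9.8 = 0.72 mm
PW = 13.64 + 11.36 + 1.61 + 0.72 = 27.33 ≈ 27.3 mm.
Rainfall = ε × PW = 0.38 × 27.3 = 10.4 mm.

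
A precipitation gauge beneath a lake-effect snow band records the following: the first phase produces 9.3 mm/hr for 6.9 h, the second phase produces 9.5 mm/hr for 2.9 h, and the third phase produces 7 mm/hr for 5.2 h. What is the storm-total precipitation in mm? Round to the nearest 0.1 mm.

Total = Σ Rᵢ Δtᵢ = 9.3 × 6.9 + 9.5 × 2.9 + 7 × 5.2
      = 64.17 + 27.55 + 36.4 = 128.1 mm.

total ≈ 128.1 mm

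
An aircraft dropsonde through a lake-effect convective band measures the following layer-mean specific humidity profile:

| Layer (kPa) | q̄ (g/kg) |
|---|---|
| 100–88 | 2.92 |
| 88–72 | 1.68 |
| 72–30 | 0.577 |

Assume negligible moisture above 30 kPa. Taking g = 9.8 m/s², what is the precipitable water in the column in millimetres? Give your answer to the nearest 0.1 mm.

Precipitable water is the column-integrated vapour mass per unit area: PW = (1/g) Σ q̄ Δp, with q in kg/kg and Δp in Pa (1 kg/m² of water = 1 mm).
Layer 100–88 kPa: Δp = 120 hPa = 12000 Pa, q̄ = 0.00292 kg/kg → 0.00292 × 12000 / 9.8 = 3.58 mm
Layer 88–72 kPa: Δp = 160 hPa = 16000 Pa, q̄ = 0.00168 kg/kg → 0.00168 × 16000 / 9.8 = 2.74 mm
Layer 72–30 kPa: Δp = 420 hPa = 42000 Pa, q̄ = 0.000577 kg/kg → 0.000577 × 42000 / 9.8 = 2.47 mm
PW = 3.58 + 2.74 + 2.47 = 8.79 ≈ 8.8 mm.

PW ≈ 8.8 mm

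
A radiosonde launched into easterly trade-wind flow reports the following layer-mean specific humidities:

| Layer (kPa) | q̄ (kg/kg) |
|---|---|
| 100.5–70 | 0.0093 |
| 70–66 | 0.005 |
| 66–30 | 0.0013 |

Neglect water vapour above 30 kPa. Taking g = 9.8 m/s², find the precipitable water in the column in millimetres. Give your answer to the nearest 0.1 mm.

Precipitable water is the column-integrated vapour mass per unit area: PW = (1/g) Σ q̄ Δp, with q in kg/kg and Δp in Pa (1 kg/m² of water = 1 mm).
Layer 100.5–70 kPa: Δp = 305 hPa = 30500 Pa, q̄ = 0.0093 kg/kg → 0.0093 × 30500 / 9.8 = 28.94 mm
Layer 70–66 kPa: Δp = 40 hPa = 4000 Pa, q̄ = 0.005 kg/kg → 0.005 × 4000 / 9.8 = 2.04 mm
Layer 66–30 kPa: Δp = 360 hPa = 36000 Pa, q̄ = 0.0013 kg/kg → 0.0013 × 36000 / 9.8 = 4.78 mm
PW = 28.94 + 2.04 + 4.78 = 35.76 ≈ 35.8 mm.

PW ≈ 35.8 mm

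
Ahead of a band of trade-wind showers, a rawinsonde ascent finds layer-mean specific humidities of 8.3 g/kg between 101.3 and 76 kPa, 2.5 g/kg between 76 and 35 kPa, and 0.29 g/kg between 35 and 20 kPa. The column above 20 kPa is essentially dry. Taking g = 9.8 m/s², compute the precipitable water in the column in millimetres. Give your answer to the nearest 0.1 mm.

PW ≈ 32.3 mm

Precipitable water is the column-integrated vapour mass per unit area: PW = (1/g) Σ q̄ Δp, with q in kg/kg and Δp in Pa (1 kg/m² of water = 1 mm).
Layer 101.3–76 kPa: Δp = 253 hPa = 25300 Pa, q̄ = 0.0083 kg/kg → 0.0083 × 25300 / 9.8 = 21.43 mm
Layer 76–35 kPa: Δp = 410 hPa = 41000 Pa, q̄ = 0.0025 kg/kg → 0.0025 × 41000 / 9.8 = 10.46 mm
Layer 35–20 kPa: Δp = 150 hPa = 15000 Pa, q̄ = 0.00029 kg/kg → 0.00029 × 15000 / 9.8 = 0.44 mm
PW = 21.43 + 10.46 + 0.44 = 32.33 ≈ 32.3 mm.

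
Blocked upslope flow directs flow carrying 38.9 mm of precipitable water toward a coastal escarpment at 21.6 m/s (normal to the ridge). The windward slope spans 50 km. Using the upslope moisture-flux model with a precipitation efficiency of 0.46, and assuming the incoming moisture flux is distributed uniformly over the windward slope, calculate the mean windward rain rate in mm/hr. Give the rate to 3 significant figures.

Incoming column moisture flux per unit ridge length: F = V × PW = 21.6 × 38.9 = 840.24 mm·m/s.
Spread over the 50 km slope with efficiency ε = 0.46: R = ε·F/W = 0.46 × 840.24 / 50000 m = 7.730e-03 mm/s.
R = 7.730e-03 × 3600 = 27.8 mm/hr.

R ≈ 27.8 mm/hr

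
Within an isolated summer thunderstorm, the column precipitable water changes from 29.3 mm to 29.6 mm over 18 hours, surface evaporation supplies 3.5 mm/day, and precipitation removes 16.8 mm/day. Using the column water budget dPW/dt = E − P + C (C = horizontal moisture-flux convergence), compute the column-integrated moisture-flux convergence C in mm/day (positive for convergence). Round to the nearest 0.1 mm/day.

C ≈ 13.7 mm/day

dPW/dt = (29.6 − 29.3) mm / (18/24 day) = +0.400 mm/day.
C = dPW/dt − E + P = (+0.400) − 3.5 + 16.8 = 13.7 mm/day.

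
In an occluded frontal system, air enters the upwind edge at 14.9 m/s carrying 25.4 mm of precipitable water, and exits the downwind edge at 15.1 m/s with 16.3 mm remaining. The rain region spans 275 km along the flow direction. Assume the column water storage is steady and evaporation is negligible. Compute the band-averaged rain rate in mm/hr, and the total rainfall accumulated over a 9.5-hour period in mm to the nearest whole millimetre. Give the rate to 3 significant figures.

Column moisture flux per unit crosswind length is F = V × PW.
Inflow: F_in = 14.9 × 25.4 = 378.46 mm·m/s
Outflow: F_out = 15.1 × 16.3 = 246.13 mm·m/s
Steady-state rate R = (F_in − F_out)/L = (378.46 − 246.13) / 275000 m = 4.812e-04 mm/s.
R = 4.812e-04 × 3600 = 1.73 mm/hr.
Over 9.5 h: total = 1.73 × 9.5 = 16.435 ≈ 16 mm.

R ≈ 1.73 mm/hr; total ≈ 16 mm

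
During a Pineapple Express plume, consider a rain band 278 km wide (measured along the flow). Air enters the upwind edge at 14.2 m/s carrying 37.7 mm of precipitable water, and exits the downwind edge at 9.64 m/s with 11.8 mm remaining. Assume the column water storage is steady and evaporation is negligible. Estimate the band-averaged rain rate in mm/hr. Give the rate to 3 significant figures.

Column moisture flux per unit crosswind length is F = V × PW.
Inflow: F_in = 14.2 × 37.7 = 535.34 mm·m/s
Outflow: F_out = 9.64 × 11.8 = 113.752 mm·m/s
Steady-state rate R = (F_in − F_out)/L = (535.34 − 113.752) / 278000 m = 1.517e-03 mm/s.
R = 1.517e-03 × 3600 = 5.46 mm/hr.

R ≈ 5.46 mm/hr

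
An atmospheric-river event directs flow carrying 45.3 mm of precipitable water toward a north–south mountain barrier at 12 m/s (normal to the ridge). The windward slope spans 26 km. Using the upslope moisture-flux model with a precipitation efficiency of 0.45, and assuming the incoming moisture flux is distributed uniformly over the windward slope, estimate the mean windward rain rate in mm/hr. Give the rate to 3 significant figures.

Incoming column moisture flux per unit ridge length: F = V × PW = 12 × 45.3 = 543.6 mm·m/s.
Spread over the 26 km slope with efficiency ε = 0.45: R = ε·F/W = 0.45 × 543.6 / 26000 m = 9.408e-03 mm/s.
R = 9.408e-03 × 3600 = 33.9 mm/hr.

R ≈ 33.9 mm/hr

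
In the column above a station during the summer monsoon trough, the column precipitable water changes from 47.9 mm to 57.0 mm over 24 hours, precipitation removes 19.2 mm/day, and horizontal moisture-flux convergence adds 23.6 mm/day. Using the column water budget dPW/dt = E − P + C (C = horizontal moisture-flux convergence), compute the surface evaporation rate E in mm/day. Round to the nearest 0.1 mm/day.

E ≈ 4.7 mm/day

dPW/dt = (57.0 − 47.9) mm / (24/24 day) = +9.100 mm/day.
E = dPW/dt + P − C = (+9.100) + 19.2 − (23.6) = 4.7 mm/day.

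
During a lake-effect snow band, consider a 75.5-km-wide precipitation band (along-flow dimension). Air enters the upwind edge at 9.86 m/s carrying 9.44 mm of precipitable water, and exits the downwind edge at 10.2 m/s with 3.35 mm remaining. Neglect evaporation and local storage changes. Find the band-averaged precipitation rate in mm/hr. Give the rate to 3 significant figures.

R ≈ 2.81 mm/hr

Column moisture flux per unit crosswind length is F = V × PW.
Inflow: F_in = 9.86 × 9.44 = 93.0784 mm·m/s
Outflow: F_out = 10.2 × 3.35 = 34.17 mm·m/s
Steady-state rate R = (F_in − F_out)/L = (93.0784 − 34.17) / 75500 m = 7.802e-04 mm/s.
R = 7.802e-04 × 3600 = 2.81 mm/hr.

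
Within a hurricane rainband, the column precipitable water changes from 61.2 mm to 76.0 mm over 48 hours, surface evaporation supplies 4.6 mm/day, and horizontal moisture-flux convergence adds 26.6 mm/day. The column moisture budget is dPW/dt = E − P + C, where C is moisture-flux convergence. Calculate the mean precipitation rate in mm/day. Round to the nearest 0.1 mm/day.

dPW/dt = (76.0 − 61.2) mm / (48/24 day) = +7.400 mm/day.
P = E + C − dPW/dt = 4.6 + (26.6) − (+7.400) = 23.8 mm/day.

P ≈ 23.8 mm/day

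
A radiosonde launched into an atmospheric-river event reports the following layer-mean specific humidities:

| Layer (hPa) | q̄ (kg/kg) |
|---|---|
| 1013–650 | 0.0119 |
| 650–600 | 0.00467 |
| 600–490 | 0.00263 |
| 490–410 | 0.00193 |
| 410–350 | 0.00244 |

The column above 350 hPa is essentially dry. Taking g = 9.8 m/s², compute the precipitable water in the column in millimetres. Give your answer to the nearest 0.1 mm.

PW ≈ 52.5 mm

Precipitable water is the column-integrated vapour mass per unit area: PW = (1/g) Σ q̄ Δp, with q in kg/kg and Δp in Pa (1 kg/m² of water = 1 mm).
Layer 1013–650 hPa: Δp = 363 hPa = 36300 Pa, q̄ = 0.0119 kg/kg → 0.0119 × 36300 / 9.8 = 44.08 mm
Layer 650–600 hPa: Δp = 50 hPa = 5000 Pa, q̄ = 0.00467 kg/kg → 0.00467 × 5000 / 9.8 = 2.38 mm
Layer 600–490 hPa: Δp = 110 hPa = 11000 Pa, q̄ = 0.00263 kg/kg → 0.00263 × 11000 / 9.8 = 2.95 mm
Layer 490–410 hPa: Δp = 80 hPa = 8000 Pa, q̄ = 0.00193 kg/kg → 0.00193 × 8000 / 9.8 = 1.58 mm
Layer 410–350 hPa: Δp = 60 hPa = 6000 Pa, q̄ = 0.00244 kg/kg → 0.00244 × 6000 / 9.8 = 1.49 mm
PW = 44.08 + 2.38 + 2.95 + 1.58 + 1.49 = 52.48 ≈ 52.5 mm.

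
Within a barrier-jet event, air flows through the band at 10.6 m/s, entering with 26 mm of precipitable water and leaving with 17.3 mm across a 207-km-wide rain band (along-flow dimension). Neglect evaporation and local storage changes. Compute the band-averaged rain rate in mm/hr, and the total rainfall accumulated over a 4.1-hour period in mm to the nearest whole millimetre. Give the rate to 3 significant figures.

R ≈ 1.60 mm/hr; total ≈ 7 mm

Column moisture flux per unit crosswind length is F = V × PW.
Inflow: F_in = 10.6 × 26 = 275.6 mm·m/s
Outflow: F_out = 10.6 × 17.3 = 183.38 mm·m/s
Steady-state rate R = (F_in − F_out)/L = (275.6 − 183.38) / 207000 m = 4.455e-04 mm/s.
R = 4.455e-04 × 3600 = 1.60 mm/hr.
Over 4.1 h: total = 1.60 × 4.1 = 6.56 ≈ 7 mm.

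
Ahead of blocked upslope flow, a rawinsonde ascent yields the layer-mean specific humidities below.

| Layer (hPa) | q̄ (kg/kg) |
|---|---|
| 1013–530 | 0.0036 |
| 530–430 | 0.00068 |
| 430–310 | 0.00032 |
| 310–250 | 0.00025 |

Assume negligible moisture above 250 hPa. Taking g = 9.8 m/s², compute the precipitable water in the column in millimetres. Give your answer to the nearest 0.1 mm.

Precipitable water is the column-integrated vapour mass per unit area: PW = (1/g) Σ q̄ Δp, with q in kg/kg and Δp in Pa (1 kg/m² of water = 1 mm).
Layer 1013–530 hPa: Δp = 483 hPa = 48300 Pa, q̄ = 0.0036 kg/kg → 0.0036 × 48300 / 9.8 = 17.74 mm
Layer 530–430 hPa: Δp = 100 hPa = 10000 Pa, q̄ = 0.00068 kg/kg → 0.00068 × 10000 / 9.8 = 0.69 mm
Layer 430–310 hPa: Δp = 120 hPa = 12000 Pa, q̄ = 0.00032 kg/kg → 0.00032 × 12000 / 9.8 = 0.39 mm
Layer 310–250 hPa: Δp = 60 hPa = 6000 Pa, q̄ = 0.00025 kg/kg → 0.00025 × 6000 / 9.8 = 0.15 mm
PW = 17.74 + 0.69 + 0.39 + 0.15 = 18.97 ≈ 19.0 mm.

PW ≈ 19.0 mm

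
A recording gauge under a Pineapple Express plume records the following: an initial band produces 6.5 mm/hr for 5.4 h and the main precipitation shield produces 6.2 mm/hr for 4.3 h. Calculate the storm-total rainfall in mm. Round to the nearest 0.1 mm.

Total = Σ Rᵢ Δtᵢ = 6.5 × 5.4 + 6.2 × 4.3
      = 35.1 + 26.66 = 61.8 mm.

total ≈ 61.8 mm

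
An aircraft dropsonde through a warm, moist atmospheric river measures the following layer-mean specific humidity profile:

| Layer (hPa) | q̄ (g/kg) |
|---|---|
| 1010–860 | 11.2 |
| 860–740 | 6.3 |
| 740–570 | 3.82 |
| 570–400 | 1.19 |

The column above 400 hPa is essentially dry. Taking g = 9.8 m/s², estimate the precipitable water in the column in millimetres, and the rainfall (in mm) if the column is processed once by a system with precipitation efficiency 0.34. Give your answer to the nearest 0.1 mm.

PW ≈ 33.5 mm; rainfall ≈ 11.4 mm

Precipitable water is the column-integrated vapour mass per unit area: PW = (1/g) Σ q̄ Δp, with q in kg/kg and Δp in Pa (1 kg/m² of water = 1 mm).
Layer 1010–860 hPa: Δp = 150 hPa = 15000 Pa, q̄ = 0.0112 kg/kg → 0.0112 × 15000 / 9.8 = 17.14 mm
Layer 860–740 hPa: Δp = 120 hPa = 12000 Pa, q̄ = 0.0063 kg/kg → 0.0063 × 12000 / 9.8 = 7.71 mm
Layer 740–570 hPa: Δp = 170 hPa = 17000 Pa, q̄ = 0.00382 kg/kg → 0.00382 × 17000 / 9.8 = 6.63 mm
Layer 570–400 hPa: Δp = 170 hPa = 17000 Pa, q̄ = 0.00119 kg/kg → 0.00119 × 17000 / 9.8 = 2.06 mm
PW = 17.14 + 7.71 + 6.63 + 2.06 = 33.54 ≈ 33.5 mm.
Rainfall = ε × PW = 0.34 × 33.5 = 11.4 mm.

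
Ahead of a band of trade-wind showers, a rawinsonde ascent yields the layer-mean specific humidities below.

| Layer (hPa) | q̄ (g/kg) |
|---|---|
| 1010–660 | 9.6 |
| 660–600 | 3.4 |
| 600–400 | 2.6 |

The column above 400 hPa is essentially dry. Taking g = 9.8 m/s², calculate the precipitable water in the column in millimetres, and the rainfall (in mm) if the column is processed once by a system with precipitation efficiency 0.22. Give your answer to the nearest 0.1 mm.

Precipitable water is the column-integrated vapour mass per unit area: PW = (1/g) Σ q̄ Δp, with q in kg/kg and Δp in Pa (1 kg/m² of water = 1 mm).
Layer 1010–660 hPa: Δp = 350 hPa = 35000 Pa, q̄ = 0.0096 kg/kg → 0.0096 × 35000 / 9.8 = 34.29 mm
Layer 660–600 hPa: Δp = 60 hPa = 6000 Pa, q̄ = 0.0034 kg/kg → 0.0034 × 6000 / 9.8 = 2.08 mm
Layer 600–400 hPa: Δp = 200 hPa = 20000 Pa, q̄ = 0.0026 kg/kg → 0.0026 × 20000 / 9.8 = 5.31 mm
PW = 34.29 + 2.08 + 5.31 = 41.68 ≈ 41.7 mm.
Rainfall = ε × PW = 0.22 × 41.7 = 9.2 mm.

PW ≈ 41.7 mm; rainfall ≈ 9.2 mm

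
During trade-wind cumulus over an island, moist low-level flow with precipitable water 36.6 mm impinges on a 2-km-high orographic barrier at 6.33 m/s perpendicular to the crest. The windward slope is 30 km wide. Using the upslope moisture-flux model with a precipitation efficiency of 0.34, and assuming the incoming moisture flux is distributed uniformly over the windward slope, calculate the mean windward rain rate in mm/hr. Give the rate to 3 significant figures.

R ≈ 9.45 mm/hr

Incoming column moisture flux per unit ridge length: F = V × PW = 6.33 × 36.6 = 231.678 mm·m/s.
Spread over the 30 km slope with efficiency ε = 0.34: R = ε·F/W = 0.34 × 231.678 / 30000 m = 2.626e-03 mm/s.
R = 2.626e-03 × 3600 = 9.45 mm/hr.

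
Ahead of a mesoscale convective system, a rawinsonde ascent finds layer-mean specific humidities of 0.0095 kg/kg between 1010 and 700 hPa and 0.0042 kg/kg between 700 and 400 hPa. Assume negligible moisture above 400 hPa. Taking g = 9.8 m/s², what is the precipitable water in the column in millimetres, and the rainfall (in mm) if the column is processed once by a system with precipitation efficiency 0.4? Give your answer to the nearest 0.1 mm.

PW ≈ 42.9 mm; rainfall ≈ 17.2 mm

Precipitable water is the column-integrated vapour mass per unit area: PW = (1/g) Σ q̄ Δp, with q in kg/kg and Δp in Pa (1 kg/m² of water = 1 mm).
Layer 1010–700 hPa: Δp = 310 hPa = 31000 Pa, q̄ = 0.0095 kg/kg → 0.0095 × 31000 / 9.8 = 30.05 mm
Layer 700–400 hPa: Δp = 300 hPa = 30000 Pa, q̄ = 0.0042 kg/kg → 0.0042 × 30000 / 9.8 = 12.86 mm
PW = 30.05 + 12.86 = 42.91 ≈ 42.9 mm.
Rainfall = ε × PW = 0.4 × 42.9 = 17.2 mm.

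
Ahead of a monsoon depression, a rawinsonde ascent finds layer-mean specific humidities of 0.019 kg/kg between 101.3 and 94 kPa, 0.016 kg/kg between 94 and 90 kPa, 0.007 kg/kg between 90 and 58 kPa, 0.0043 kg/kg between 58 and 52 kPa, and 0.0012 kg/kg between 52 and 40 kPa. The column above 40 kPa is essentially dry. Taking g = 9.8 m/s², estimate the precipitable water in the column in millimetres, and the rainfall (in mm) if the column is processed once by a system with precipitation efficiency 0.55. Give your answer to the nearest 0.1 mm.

PW ≈ 47.6 mm; rainfall ≈ 26.2 mm

Precipitable water is the column-integrated vapour mass per unit area: PW = (1/g) Σ q̄ Δp, with q in kg/kg and Δp in Pa (1 kg/m² of water = 1 mm).
Layer 101.3–94 kPa: Δp = 73 hPa = 7300 Pa, q̄ = 0.019 kg/kg → 0.019 × 7300 / 9.8 = 14.15 mm
Layer 94–90 kPa: Δp = 40 hPa = 4000 Pa, q̄ = 0.016 kg/kg → 0.016 × 4000 / 9.8 = 6.53 mm
Layer 90–58 kPa: Δp = 320 hPa = 32000 Pa, q̄ = 0.007 kg/kg → 0.007 × 32000 / 9.8 = 22.86 mm
Layer 58–52 kPa: Δp = 60 hPa = 6000 Pa, q̄ = 0.0043 kg/kg → 0.0043 × 6000 / 9.8 = 2.63 mm
Layer 52–40 kPa: Δp = 120 hPa = 12000 Pa, q̄ = 0.0012 kg/kg → 0.0012 × 12000 / 9.8 = 1.47 mm
PW = 14.15 + 6.53 + 22.86 + 2.63 + 1.47 = 47.64 ≈ 47.6 mm.
Rainfall = ε × PW = 0.55 × 47.6 = 26.2 mm.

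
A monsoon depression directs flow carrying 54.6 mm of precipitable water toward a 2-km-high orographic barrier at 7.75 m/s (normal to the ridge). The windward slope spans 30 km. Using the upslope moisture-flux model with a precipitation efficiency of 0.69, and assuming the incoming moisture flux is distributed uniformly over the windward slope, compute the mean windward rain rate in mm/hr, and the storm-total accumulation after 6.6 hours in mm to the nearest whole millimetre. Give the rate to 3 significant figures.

Incoming column moisture flux per unit ridge length: F = V × PW = 7.75 × 54.6 = 423.15 mm·m/s.
Spread over the 30 km slope with efficiency ε = 0.69: R = ε·F/W = 0.69 × 423.15 / 30000 m = 9.732e-03 mm/s.
R = 9.732e-03 × 3600 = 35.0 mm/hr.
Over 6.6 h: total = 35.0 × 6.6 = 231 mm.

R ≈ 35.0 mm/hr; total ≈ 231 mm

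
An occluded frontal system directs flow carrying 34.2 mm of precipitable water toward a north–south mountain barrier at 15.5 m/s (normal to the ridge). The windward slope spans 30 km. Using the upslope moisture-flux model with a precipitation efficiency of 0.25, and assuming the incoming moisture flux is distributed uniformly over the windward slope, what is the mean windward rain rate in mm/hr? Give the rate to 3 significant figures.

R ≈ 15.9 mm/hr

Incoming column moisture flux per unit ridge length: F = V × PW = 15.5 × 34.2 = 530.1 mm·m/s.
Spread over the 30 km slope with efficiency ε = 0.25: R = ε·F/W = 0.25 × 530.1 / 30000 m = 4.418e-03 mm/s.
R = 4.418e-03 × 3600 = 15.9 mm/hr.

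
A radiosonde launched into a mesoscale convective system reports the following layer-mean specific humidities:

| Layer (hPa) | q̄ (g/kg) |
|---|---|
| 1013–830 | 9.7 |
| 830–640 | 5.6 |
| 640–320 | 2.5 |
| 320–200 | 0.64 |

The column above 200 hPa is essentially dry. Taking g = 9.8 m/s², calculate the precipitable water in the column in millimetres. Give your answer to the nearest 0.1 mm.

Precipitable water is the column-integrated vapour mass per unit area: PW = (1/g) Σ q̄ Δp, with q in kg/kg and Δp in Pa (1 kg/m² of water = 1 mm).
Layer 1013–830 hPa: Δp = 183 hPa = 18300 Pa, q̄ = 0.0097 kg/kg → 0.0097 × 18300 / 9.8 = 18.11 mm
Layer 830–640 hPa: Δp = 190 hPa = 19000 Pa, q̄ = 0.0056 kg/kg → 0.0056 × 19000 / 9.8 = 10.86 mm
Layer 640–320 hPa: Δp = 320 hPa = 32000 Pa, q̄ = 0.0025 kg/kg → 0.0025 × 32000 / 9.8 = 8.16 mm
Layer 320–200 hPa: Δp = 120 hPa = 12000 Pa, q̄ = 0.00064 kg/kg → 0.00064 × 12000 / 9.8 = 0.78 mm
PW = 18.11 + 10.86 + 8.16 + 0.78 = 37.91 ≈ 37.9 mm.

PW ≈ 37.9 mm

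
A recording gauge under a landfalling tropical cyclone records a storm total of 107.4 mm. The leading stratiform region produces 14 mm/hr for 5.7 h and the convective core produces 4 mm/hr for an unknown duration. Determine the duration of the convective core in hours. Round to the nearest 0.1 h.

Known phases: 14 × 5.7 = 79.8 mm.
Remaining depth = 107.4 − 79.8 = 27.6 mm.
Duration = 27.6 / 4 = 6.9 h.

duration ≈ 6.9 h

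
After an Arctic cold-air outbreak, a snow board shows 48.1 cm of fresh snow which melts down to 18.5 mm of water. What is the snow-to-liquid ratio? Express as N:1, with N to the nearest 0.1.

ratio ≈ 26.0

Ratio = snow depth / SWE = 481 mm / 18.5 mm = 26.0, i.e. 26.0:1.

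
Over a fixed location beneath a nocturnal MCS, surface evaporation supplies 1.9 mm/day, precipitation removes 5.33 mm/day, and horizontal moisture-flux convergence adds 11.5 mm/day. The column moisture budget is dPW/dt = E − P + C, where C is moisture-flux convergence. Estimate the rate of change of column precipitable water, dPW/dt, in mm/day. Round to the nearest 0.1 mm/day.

dPW/dt = E − P + C = 1.9 − 5.33 + (11.5) = 8.1 mm/day.

dPW/dt ≈ 8.1 mm/day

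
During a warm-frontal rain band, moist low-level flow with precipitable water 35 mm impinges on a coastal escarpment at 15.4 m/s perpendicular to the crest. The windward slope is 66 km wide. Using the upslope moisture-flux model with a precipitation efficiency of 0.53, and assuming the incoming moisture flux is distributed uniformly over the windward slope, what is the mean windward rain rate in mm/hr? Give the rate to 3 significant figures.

R ≈ 15.6 mm/hr

Incoming column moisture flux per unit ridge length: F = V × PW = 15.4 × 35 = 539 mm·m/s.
Spread over the 66 km slope with efficiency ε = 0.53: R = ε·F/W = 0.53 × 539 / 66000 m = 4.328e-03 mm/s.
R = 4.328e-03 × 3600 = 15.6 mm/hr.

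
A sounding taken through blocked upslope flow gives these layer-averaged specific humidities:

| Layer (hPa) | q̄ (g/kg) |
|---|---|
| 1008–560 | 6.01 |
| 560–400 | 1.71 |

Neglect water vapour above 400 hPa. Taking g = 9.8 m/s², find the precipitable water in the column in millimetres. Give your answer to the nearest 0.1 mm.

PW ≈ 30.3 mm

Precipitable water is the column-integrated vapour mass per unit area: PW = (1/g) Σ q̄ Δp, with q in kg/kg and Δp in Pa (1 kg/m² of water = 1 mm).
Layer 1008–560 hPa: Δp = 448 hPa = 44800 Pa, q̄ = 0.00601 kg/kg → 0.00601 × 44800 / 9.8 = 27.47 mm
Layer 560–400 hPa: Δp = 160 hPa = 16000 Pa, q̄ = 0.00171 kg/kg → 0.00171 × 16000 / 9.8 = 2.79 mm
PW = 27.47 + 2.79 = 30.26 ≈ 30.3 mm.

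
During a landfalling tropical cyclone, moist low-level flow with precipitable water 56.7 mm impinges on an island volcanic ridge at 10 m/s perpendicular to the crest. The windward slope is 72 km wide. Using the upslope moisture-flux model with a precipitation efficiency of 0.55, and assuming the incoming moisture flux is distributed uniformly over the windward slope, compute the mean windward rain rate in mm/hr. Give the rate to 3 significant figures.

R ≈ 15.6 mm/hr

Incoming column moisture flux per unit ridge length: F = V × PW = 10 × 56.7 = 567 mm·m/s.
Spread over the 72 km slope with efficiency ε = 0.55: R = ε·F/W = 0.55 × 567 / 72000 m = 4.331e-03 mm/s.
R = 4.331e-03 × 3600 = 15.6 mm/hr.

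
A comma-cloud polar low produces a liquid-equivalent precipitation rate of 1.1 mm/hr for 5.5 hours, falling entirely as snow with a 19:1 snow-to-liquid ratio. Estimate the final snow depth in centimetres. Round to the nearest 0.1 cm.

snow depth ≈ 11.5 cm

Liquid-equivalent depth = 1.1 × 5.5 = 6.05 mm.
Snow depth = 6.05 mm × 19 = 114.95 mm = 11.5 cm.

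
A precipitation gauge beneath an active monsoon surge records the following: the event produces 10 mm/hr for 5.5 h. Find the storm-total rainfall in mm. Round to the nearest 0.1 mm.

Total = Σ Rᵢ Δtᵢ = 10 × 5.5
      = 55 = 55.0 mm.

total ≈ 55.0 mm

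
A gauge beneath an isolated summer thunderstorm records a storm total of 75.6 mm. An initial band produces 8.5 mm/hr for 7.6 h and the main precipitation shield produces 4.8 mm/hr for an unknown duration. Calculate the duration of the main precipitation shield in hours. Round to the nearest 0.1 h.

duration ≈ 2.3 h

Known phases: 8.5 × 7.6 = 64.6 mm.
Remaining depth = 75.6 − 64.6 = 11 mm.
Duration = 11 / 4.8 = 2.3 h.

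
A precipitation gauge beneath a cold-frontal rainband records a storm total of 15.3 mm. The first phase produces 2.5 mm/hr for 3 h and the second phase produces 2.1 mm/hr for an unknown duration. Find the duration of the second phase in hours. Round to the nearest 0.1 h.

Known phases: 2.5 × 3 = 7.5 mm.
Remaining depth = 15.3 − 7.5 = 7.8 mm.
Duration = 7.8 / 2.1 = 3.7 h.

duration ≈ 3.7 h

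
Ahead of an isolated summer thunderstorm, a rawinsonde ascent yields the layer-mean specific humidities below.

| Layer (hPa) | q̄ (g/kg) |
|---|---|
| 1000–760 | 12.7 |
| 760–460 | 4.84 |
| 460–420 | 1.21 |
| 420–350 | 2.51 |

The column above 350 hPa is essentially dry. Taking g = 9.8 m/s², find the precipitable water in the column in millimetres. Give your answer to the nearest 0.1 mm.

PW ≈ 48.2 mm

Precipitable water is the column-integrated vapour mass per unit area: PW = (1/g) Σ q̄ Δp, with q in kg/kg and Δp in Pa (1 kg/m² of water = 1 mm).
Layer 1000–760 hPa: Δp = 240 hPa = 24000 Pa, q̄ = 0.0127 kg/kg → 0.0127 × 24000 / 9.8 = 31.10 mm
Layer 760–460 hPa: Δp = 300 hPa = 30000 Pa, q̄ = 0.00484 kg/kg → 0.00484 × 30000 / 9.8 = 14.82 mm
Layer 460–420 hPa: Δp = 40 hPa = 4000 Pa, q̄ = 0.00121 kg/kg → 0.00121 × 4000 / 9.8 = 0.49 mm
Layer 420–350 hPa: Δp = 70 hPa = 7000 Pa, q̄ = 0.00251 kg/kg → 0.00251 × 7000 / 9.8 = 1.79 mm
PW = 31.10 + 14.82 + 0.49 + 1.79 = 48.20 ≈ 48.2 mm.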